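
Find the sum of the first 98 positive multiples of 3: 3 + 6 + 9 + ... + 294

Factor out 3: = 3(1 + 2 + ... + 98) = 3 × n(n+1)/2
= 3 × 98×99/2
= 3 × 4851
= 14553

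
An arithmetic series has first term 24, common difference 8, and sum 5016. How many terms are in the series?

Using S = n/2 × [2a + (n-1)d]
5016 = n/2 × [2(24) + (n-1)(8)]
5016 = n/2 × [48 + 8n - 8]
10032 = n × [40 + 8n]
8n² + (40)n - 10032 = 0
Discriminant: Δ = (40)² - 4(8)(-10032) = 1600 + 321024 = 322624
√Δ = 568
n = [-(40) + √Δ] / (2·8) = (-40 + 568) / 16 = 528 / 16 = 33
(The negative root is discarded since n must be a positive integer.)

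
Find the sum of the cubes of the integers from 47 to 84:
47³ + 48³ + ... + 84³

Use ∑_{k=1}^{n} k³ = [n(n+1)/2]², then subtract the first 46 terms.
∑_{k=1}^{84} k³ = [84×85/2]² = 3570² = 12744900
∑_{k=1}^{46} k³ = [46×47/2]² = 1081² = 1168561
∑_{k=47}^{84} k³ = 12744900 - 1168561 = 11576339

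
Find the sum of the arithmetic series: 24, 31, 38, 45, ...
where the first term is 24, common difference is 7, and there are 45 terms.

Sₙ = n/2 × (first + last)
Last term = a + (n-1)d = 24 + (45-1)×7 = 332
S_45 = 45/2 × (24 + 332)
S_45 = 45/2 × 356 = 8010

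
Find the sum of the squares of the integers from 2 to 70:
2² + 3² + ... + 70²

Use ∑_{k=1}^{n} k² = n(n+1)(2n+1)/6, then subtract the first 1 terms.
∑_{k=1}^{70} k² = 70×71×141/6 = 116795
∑_{k=1}^{1} k² = 1×2×3/6 = 1
∑_{k=2}^{70} k² = 116795 - 1 = 116794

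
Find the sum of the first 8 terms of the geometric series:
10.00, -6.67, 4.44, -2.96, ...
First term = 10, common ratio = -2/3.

Sₙ = a(1 - rⁿ) / (1 - r)
S_8 = 10(1 - (-2/3)^8) / (1 - (-2/3))
S_8 = 10(1 - (256/6561)) / (5/3)
S_8 = 12610/2187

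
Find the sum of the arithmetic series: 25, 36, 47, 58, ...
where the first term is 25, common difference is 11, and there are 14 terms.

Sₙ = n/2 × (first + last)
Last term = a + (n-1)d = 25 + (14-1)×11 = 168
S_14 = 14/2 × (25 + 168)
S_14 = 14/2 × 193 = 1351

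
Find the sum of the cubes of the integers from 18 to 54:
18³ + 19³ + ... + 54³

Use ∑_{k=1}^{n} k³ = [n(n+1)/2]², then subtract the first 17 terms.
∑_{k=1}^{54} k³ = [54×55/2]² = 1485² = 2205225
∑_{k=1}^{17} k³ = [17×18/2]² = 153² = 23409
∑_{k=18}^{54} k³ = 2205225 - 23409 = 2181816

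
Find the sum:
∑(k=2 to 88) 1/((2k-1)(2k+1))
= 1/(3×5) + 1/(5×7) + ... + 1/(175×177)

Partial fractions: 1/((2k-1)(2k+1)) = (1/2)[1/(2k-1) - 1/(2k+1)]
The series telescopes:
= (1/2)[1/3 - 1/177]
= 29/177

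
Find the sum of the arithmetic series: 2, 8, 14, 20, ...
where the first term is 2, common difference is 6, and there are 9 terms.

Sₙ = n/2 × (first + last)
Last term = a + (n-1)d = 2 + (9-1)×6 = 50
S_9 = 9/2 × (2 + 50)
S_9 = 9/2 × 52 = 234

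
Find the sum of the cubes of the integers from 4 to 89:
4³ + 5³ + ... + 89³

Use ∑_{k=1}^{n} k³ = [n(n+1)/2]², then subtract the first 3 terms.
∑_{k=1}^{89} k³ = [89×90/2]² = 4005² = 16040025
∑_{k=1}^{3} k³ = [3×4/2]² = 6² = 36
∑_{k=4}^{89} k³ = 16040025 - 36 = 16039989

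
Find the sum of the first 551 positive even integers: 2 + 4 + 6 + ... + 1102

Sum of first n even numbers = n(n+1)
= 551×552
= 304152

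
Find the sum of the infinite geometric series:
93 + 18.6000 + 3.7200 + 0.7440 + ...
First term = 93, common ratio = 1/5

For |r| < 1, S = a / (1 - r)
S = 93 / (1 - (1/5))
S = 93 / (4/5)
S = 465/4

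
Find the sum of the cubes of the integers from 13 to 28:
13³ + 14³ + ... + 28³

Use ∑_{k=1}^{n} k³ = [n(n+1)/2]², then subtract the first 12 terms.
∑_{k=1}^{28} k³ = [28×29/2]² = 406² = 164836
∑_{k=1}^{12} k³ = [12×13/2]² = 78² = 6084
∑_{k=13}^{28} k³ = 164836 - 6084 = 158752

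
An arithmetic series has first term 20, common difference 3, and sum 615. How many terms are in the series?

Using S = n/2 × [2a + (n-1)d]
615 = n/2 × [2(20) + (n-1)(3)]
615 = n/2 × [40 + 3n - 3]
1230 = n × [37 + 3n]
3n² + (37)n - 1230 = 0
Discriminant: Δ = (37)² - 4(3)(-1230) = 1369 + 14760 = 16129
√Δ = 127
n = [-(37) + √Δ] / (2·3) = (-37 + 127) / 6 = 90 / 6 = 15
(The negative root is discarded since n must be a positive integer.)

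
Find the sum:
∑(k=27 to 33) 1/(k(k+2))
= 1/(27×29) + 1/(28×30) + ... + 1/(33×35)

Partial fractions: 1/(k(k+2)) = (1/2)[1/k - 1/(k+2)]
Telescoping leaves the first two and last two terms:
= (1/2)[1/27 + 1/28 - 1/34 - 1/35]
= 949/128520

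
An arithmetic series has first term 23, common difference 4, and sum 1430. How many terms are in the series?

Using S = n/2 × [2a + (n-1)d]
1430 = n/2 × [2(23) + (n-1)(4)]
1430 = n/2 × [46 + 4n - 4]
2860 = n × [42 + 4n]
4n² + (42)n - 2860 = 0
Discriminant: Δ = (42)² - 4(4)(-2860) = 1764 + 45760 = 47524
√Δ = 218
n = [-(42) + √Δ] / (2·4) = (-42 + 218) / 8 = 176 / 8 = 22
(The negative root is discarded since n must be a positive integer.)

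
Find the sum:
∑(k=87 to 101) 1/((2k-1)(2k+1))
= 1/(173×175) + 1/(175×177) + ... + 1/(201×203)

Partial fractions: 1/((2k-1)(2k+1)) = (1/2)[1/(2k-1) - 1/(2k+1)]
The series telescopes:
= (1/2)[1/173 - 1/203]
= 15/35119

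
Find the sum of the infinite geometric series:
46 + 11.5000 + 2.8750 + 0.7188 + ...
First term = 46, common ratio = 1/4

For |r| < 1, S = a / (1 - r)
S = 46 / (1 - (1/4))
S = 46 / (3/4)
S = 184/3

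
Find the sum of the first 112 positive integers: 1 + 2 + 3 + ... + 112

Formula: ∑k = n(n+1)/2
= 112×113/2
= 12656/2
= 6328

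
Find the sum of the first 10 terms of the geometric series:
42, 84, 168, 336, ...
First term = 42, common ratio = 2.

Sₙ = a(1 - rⁿ) / (1 - r)
S_10 = 42(1 - 2^10) / (1 - 2)
S_10 = 42(1 - 1024) / (-1)
S_10 = 42966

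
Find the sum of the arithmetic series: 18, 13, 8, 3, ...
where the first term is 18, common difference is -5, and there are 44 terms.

Sₙ = n/2 × (first + last)
Last term = a + (n-1)d = 18 + (44-1)×(-5) = -197
S_44 = 44/2 × (18 + (-197))
S_44 = 44/2 × (-179) = -3938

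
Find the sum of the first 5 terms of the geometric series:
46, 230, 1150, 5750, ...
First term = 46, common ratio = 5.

Sₙ = a(1 - rⁿ) / (1 - r)
S_5 = 46(1 - 5^5) / (1 - 5)
S_5 = 46(1 - 3125) / (-4)
S_5 = 35926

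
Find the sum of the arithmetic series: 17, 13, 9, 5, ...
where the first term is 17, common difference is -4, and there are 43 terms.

Sₙ = n/2 × (first + last)
Last term = a + (n-1)d = 17 + (43-1)×(-4) = -151
S_43 = 43/2 × (17 + (-151))
S_43 = 43/2 × (-134) = -2881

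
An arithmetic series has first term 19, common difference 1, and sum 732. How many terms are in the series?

Using S = n/2 × [2a + (n-1)d]
732 = n/2 × [2(19) + (n-1)(1)]
732 = n/2 × [38 + 1n - 1]
1464 = n × [37 + 1n]
1n² + (37)n - 1464 = 0
Discriminant: Δ = (37)² - 4(1)(-1464) = 1369 + 5856 = 7225
√Δ = 85
n = [-(37) + √Δ] / (2·1) = (-37 + 85) / 2 = 48 / 2 = 24
(The negative root is discarded since n must be a positive integer.)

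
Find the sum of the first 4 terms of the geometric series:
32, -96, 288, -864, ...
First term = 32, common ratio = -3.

Sₙ = a(1 - rⁿ) / (1 - r)
S_4 = 32(1 - (-3)^4) / (1 - (-3))
S_4 = 32(1 - 81) / (4)
S_4 = -640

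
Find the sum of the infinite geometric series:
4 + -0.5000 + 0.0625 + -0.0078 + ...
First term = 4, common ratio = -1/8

For |r| < 1, S = a / (1 - r)
S = 4 / (1 - (-1/8))
S = 4 / (9/8)
S = 32/9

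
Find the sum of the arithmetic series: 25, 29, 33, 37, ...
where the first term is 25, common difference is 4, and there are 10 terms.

Sₙ = n/2 × (first + last)
Last term = a + (n-1)d = 25 + (10-1)×4 = 61
S_10 = 10/2 × (25 + 61)
S_10 = 10/2 × 86 = 430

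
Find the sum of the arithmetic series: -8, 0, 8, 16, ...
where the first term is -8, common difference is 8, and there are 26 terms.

Sₙ = n/2 × (first + last)
Last term = a + (n-1)d = -8 + (26-1)×8 = 192
S_26 = 26/2 × (-8 + 192)
S_26 = 26/2 × 184 = 2392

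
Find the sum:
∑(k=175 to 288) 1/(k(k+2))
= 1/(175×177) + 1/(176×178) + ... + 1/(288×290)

Partial fractions: 1/(k(k+2)) = (1/2)[1/k - 1/(k+2)]
Telescoping leaves the first two and last two terms:
= (1/2)[1/175 + 1/176 - 1/289 - 1/290]
= 1158411/516269600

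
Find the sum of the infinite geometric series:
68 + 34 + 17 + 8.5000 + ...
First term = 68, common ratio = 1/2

For |r| < 1, S = a / (1 - r)
S = 68 / (1 - (1/2))
S = 68 / (1/2)
S = 136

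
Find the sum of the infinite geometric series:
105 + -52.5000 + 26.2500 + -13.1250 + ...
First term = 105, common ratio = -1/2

For |r| < 1, S = a / (1 - r)
S = 105 / (1 - (-1/2))
S = 105 / (3/2)
S = 70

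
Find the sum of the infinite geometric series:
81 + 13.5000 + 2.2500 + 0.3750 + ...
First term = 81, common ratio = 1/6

For |r| < 1, S = a / (1 - r)
S = 81 / (1 - (1/6))
S = 81 / (5/6)
S = 486/5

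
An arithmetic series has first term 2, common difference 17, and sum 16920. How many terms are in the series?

Using S = n/2 × [2a + (n-1)d]
16920 = n/2 × [2(2) + (n-1)(17)]
16920 = n/2 × [4 + 17n - 17]
33840 = n × [-13 + 17n]
17n² + (-13)n - 33840 = 0
Discriminant: Δ = (-13)² - 4(17)(-33840) = 169 + 2301120 = 2301289
√Δ = 1517
n = [-(-13) + √Δ] / (2·17) = (13 + 1517) / 34 = 1530 / 34 = 45
(The negative root is discarded since n must be a positive integer.)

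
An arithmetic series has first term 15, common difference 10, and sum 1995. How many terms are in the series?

Using S = n/2 × [2a + (n-1)d]
1995 = n/2 × [2(15) + (n-1)(10)]
1995 = n/2 × [30 + 10n - 10]
3990 = n × [20 + 10n]
10n² + (20)n - 3990 = 0
Discriminant: Δ = (20)² - 4(10)(-3990) = 400 + 159600 = 160000
√Δ = 400
n = [-(20) + √Δ] / (2·10) = (-20 + 400) / 20 = 380 / 20 = 19
(The negative root is discarded since n must be a positive integer.)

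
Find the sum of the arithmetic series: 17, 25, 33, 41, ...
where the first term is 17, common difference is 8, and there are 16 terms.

Sₙ = n/2 × (first + last)
Last term = a + (n-1)d = 17 + (16-1)×8 = 137
S_16 = 16/2 × (17 + 137)
S_16 = 16/2 × 154 = 1232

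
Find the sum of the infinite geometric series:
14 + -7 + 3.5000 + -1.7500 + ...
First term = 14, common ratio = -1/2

For |r| < 1, S = a / (1 - r)
S = 14 / (1 - (-1/2))
S = 14 / (3/2)
S = 28/3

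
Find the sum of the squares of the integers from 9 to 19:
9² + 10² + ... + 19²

Use ∑_{k=1}^{n} k² = n(n+1)(2n+1)/6, then subtract the first 8 terms.
∑_{k=1}^{19} k² = 19×20×39/6 = 2470
∑_{k=1}^{8} k² = 8×9×17/6 = 204
∑_{k=9}^{19} k² = 2470 - 204 = 2266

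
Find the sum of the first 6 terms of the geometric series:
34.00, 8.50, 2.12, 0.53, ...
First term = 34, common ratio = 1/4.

Sₙ = a(1 - rⁿ) / (1 - r)
S_6 = 34(1 - (1/4)^6) / (1 - (1/4))
S_6 = 34(1 - (1/4096)) / (3/4)
S_6 = 23205/512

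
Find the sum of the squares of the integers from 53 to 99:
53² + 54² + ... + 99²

Use ∑_{k=1}^{n} k² = n(n+1)(2n+1)/6, then subtract the first 52 terms.
∑_{k=1}^{99} k² = 99×100×199/6 = 328350
∑_{k=1}^{52} k² = 52×53×105/6 = 48230
∑_{k=53}^{99} k² = 328350 - 48230 = 280120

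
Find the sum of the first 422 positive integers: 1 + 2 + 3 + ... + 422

Formula: ∑k = n(n+1)/2
= 422×423/2
= 178506/2
= 89253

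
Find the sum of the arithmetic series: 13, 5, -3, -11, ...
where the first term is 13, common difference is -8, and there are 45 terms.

Sₙ = n/2 × (first + last)
Last term = a + (n-1)d = 13 + (45-1)×(-8) = -339
S_45 = 45/2 × (13 + (-339))
S_45 = 45/2 × (-326) = -7335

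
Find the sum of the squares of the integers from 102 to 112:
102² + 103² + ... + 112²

Use ∑_{k=1}^{n} k² = n(n+1)(2n+1)/6, then subtract the first 101 terms.
∑_{k=1}^{112} k² = 112×113×225/6 = 474600
∑_{k=1}^{101} k² = 101×102×203/6 = 348551
∑_{k=102}^{112} k² = 474600 - 348551 = 126049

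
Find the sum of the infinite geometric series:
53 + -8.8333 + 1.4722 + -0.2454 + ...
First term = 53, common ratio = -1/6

For |r| < 1, S = a / (1 - r)
S = 53 / (1 - (-1/6))
S = 53 / (7/6)
S = 318/7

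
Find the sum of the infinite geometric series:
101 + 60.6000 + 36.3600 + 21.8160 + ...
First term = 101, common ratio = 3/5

For |r| < 1, S = a / (1 - r)
S = 101 / (1 - (3/5))
S = 101 / (2/5)
S = 505/2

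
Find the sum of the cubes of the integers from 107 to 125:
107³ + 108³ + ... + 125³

Use ∑_{k=1}^{n} k³ = [n(n+1)/2]², then subtract the first 106 terms.
∑_{k=1}^{125} k³ = [125×126/2]² = 7875² = 62015625
∑_{k=1}^{106} k³ = [106×107/2]² = 5671² = 32160241
∑_{k=107}^{125} k³ = 62015625 - 32160241 = 29855384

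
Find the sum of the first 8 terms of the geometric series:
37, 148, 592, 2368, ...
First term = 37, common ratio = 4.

Sₙ = a(1 - rⁿ) / (1 - r)
S_8 = 37(1 - 4^8) / (1 - 4)
S_8 = 37(1 - 65536) / (-3)
S_8 = 808265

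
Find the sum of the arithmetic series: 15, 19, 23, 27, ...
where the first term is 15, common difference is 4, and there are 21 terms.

Sₙ = n/2 × (first + last)
Last term = a + (n-1)d = 15 + (21-1)×4 = 95
S_21 = 21/2 × (15 + 95)
S_21 = 21/2 × 110 = 1155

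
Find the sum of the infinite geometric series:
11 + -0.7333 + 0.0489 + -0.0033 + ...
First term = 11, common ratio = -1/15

For |r| < 1, S = a / (1 - r)
S = 11 / (1 - (-1/15))
S = 11 / (16/15)
S = 165/16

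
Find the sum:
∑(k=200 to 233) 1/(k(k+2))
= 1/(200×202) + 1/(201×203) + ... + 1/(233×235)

Partial fractions: 1/(k(k+2)) = (1/2)[1/k - 1/(k+2)]
Telescoping leaves the first two and last two terms:
= (1/2)[1/200 + 1/201 - 1/234 - 1/235]
= 106573/147373200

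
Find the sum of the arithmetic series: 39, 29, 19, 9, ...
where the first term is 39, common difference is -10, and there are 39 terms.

Sₙ = n/2 × (first + last)
Last term = a + (n-1)d = 39 + (39-1)×(-10) = -341
S_39 = 39/2 × (39 + (-341))
S_39 = 39/2 × (-302) = -5889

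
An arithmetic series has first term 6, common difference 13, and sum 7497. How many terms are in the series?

Using S = n/2 × [2a + (n-1)d]
7497 = n/2 × [2(6) + (n-1)(13)]
7497 = n/2 × [12 + 13n - 13]
14994 = n × [-1 + 13n]
13n² + (-1)n - 14994 = 0
Discriminant: Δ = (-1)² - 4(13)(-14994) = 1 + 779688 = 779689
√Δ = 883
n = [-(-1) + √Δ] / (2·13) = (1 + 883) / 26 = 884 / 26 = 34
(The negative root is discarded since n must be a positive integer.)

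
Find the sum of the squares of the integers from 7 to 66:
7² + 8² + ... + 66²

Use ∑_{k=1}^{n} k² = n(n+1)(2n+1)/6, then subtract the first 6 terms.
∑_{k=1}^{66} k² = 66×67×133/6 = 98021
∑_{k=1}^{6} k² = 6×7×13/6 = 91
∑_{k=7}^{66} k² = 98021 - 91 = 97930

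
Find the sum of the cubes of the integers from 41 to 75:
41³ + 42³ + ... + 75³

Use ∑_{k=1}^{n} k³ = [n(n+1)/2]², then subtract the first 40 terms.
∑_{k=1}^{75} k³ = [75×76/2]² = 2850² = 8122500
∑_{k=1}^{40} k³ = [40×41/2]² = 820² = 672400
∑_{k=41}^{75} k³ = 8122500 - 672400 = 7450100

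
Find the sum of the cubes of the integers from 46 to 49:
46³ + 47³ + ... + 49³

Use ∑_{k=1}^{n} k³ = [n(n+1)/2]², then subtract the first 45 terms.
∑_{k=1}^{49} k³ = [49×50/2]² = 1225² = 1500625
∑_{k=1}^{45} k³ = [45×46/2]² = 1035² = 1071225
∑_{k=46}^{49} k³ = 1500625 - 1071225 = 429400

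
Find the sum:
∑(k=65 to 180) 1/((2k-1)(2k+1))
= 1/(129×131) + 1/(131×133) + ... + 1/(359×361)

Partial fractions: 1/((2k-1)(2k+1)) = (1/2)[1/(2k-1) - 1/(2k+1)]
The series telescopes:
= (1/2)[1/129 - 1/361]
= 116/46569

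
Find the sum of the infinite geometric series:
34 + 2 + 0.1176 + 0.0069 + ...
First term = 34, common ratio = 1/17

For |r| < 1, S = a / (1 - r)
S = 34 / (1 - (1/17))
S = 34 / (16/17)
S = 289/8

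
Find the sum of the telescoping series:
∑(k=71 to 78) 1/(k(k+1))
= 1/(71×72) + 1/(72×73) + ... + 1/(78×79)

Partial fractions: 1/(k(k+1)) = 1/k - 1/(k+1)
The series telescopes:
= (1/71 - 1/72) + (1/72 - 1/73) + ... + (1/78 - 1/79)
= 1/71 - 1/79
= 8/5609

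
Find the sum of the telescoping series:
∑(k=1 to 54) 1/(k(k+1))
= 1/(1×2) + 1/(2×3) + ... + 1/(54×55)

Partial fractions: 1/(k(k+1)) = 1/k - 1/(k+1)
The series telescopes:
= (1/1 - 1/2) + (1/2 - 1/3) + ... + (1/54 - 1/55)
= 1/1 - 1/55
= 54/55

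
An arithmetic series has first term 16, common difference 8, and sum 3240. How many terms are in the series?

Using S = n/2 × [2a + (n-1)d]
3240 = n/2 × [2(16) + (n-1)(8)]
3240 = n/2 × [32 + 8n - 8]
6480 = n × [24 + 8n]
8n² + (24)n - 6480 = 0
Discriminant: Δ = (24)² - 4(8)(-6480) = 576 + 207360 = 207936
√Δ = 456
n = [-(24) + √Δ] / (2·8) = (-24 + 456) / 16 = 432 / 16 = 27
(The negative root is discarded since n must be a positive integer.)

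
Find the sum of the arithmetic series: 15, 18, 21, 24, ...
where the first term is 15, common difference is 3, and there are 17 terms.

Sₙ = n/2 × (first + last)
Last term = a + (n-1)d = 15 + (17-1)×3 = 63
S_17 = 17/2 × (15 + 63)
S_17 = 17/2 × 78 = 663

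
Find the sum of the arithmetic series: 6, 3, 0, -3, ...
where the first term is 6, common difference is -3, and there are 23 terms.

Sₙ = n/2 × (first + last)
Last term = a + (n-1)d = 6 + (23-1)×(-3) = -60
S_23 = 23/2 × (6 + (-60))
S_23 = 23/2 × (-54) = -621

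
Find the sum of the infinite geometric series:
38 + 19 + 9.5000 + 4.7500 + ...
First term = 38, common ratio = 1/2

For |r| < 1, S = a / (1 - r)
S = 38 / (1 - (1/2))
S = 38 / (1/2)
S = 76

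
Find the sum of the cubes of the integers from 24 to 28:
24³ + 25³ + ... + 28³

Use ∑_{k=1}^{n} k³ = [n(n+1)/2]², then subtract the first 23 terms.
∑_{k=1}^{28} k³ = [28×29/2]² = 406² = 164836
∑_{k=1}^{23} k³ = [23×24/2]² = 276² = 76176
∑_{k=24}^{28} k³ = 164836 - 76176 = 88660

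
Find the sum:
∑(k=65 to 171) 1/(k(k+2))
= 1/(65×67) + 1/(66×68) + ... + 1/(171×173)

Partial fractions: 1/(k(k+2)) = (1/2)[1/k - 1/(k+2)]
Telescoping leaves the first two and last two terms:
= (1/2)[1/65 + 1/66 - 1/172 - 1/173]
= 1208993/127653240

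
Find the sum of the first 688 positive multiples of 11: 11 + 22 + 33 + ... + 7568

Factor out 11: = 11(1 + 2 + ... + 688) = 11 × n(n+1)/2
= 11 × 688×689/2
= 11 × 237016
= 2607176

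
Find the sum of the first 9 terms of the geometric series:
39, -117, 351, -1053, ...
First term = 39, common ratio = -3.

Sₙ = a(1 - rⁿ) / (1 - r)
S_9 = 39(1 - (-3)^9) / (1 - (-3))
S_9 = 39(1 - (-19683)) / (4)
S_9 = 191919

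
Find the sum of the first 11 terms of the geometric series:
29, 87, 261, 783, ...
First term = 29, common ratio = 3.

Sₙ = a(1 - rⁿ) / (1 - r)
S_11 = 29(1 - 3^11) / (1 - 3)
S_11 = 29(1 - 177147) / (-2)
S_11 = 2568617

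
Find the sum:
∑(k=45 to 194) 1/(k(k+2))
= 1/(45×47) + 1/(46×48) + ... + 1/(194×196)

Partial fractions: 1/(k(k+2)) = (1/2)[1/k - 1/(k+2)]
Telescoping leaves the first two and last two terms:
= (1/2)[1/45 + 1/46 - 1/195 - 1/196]
= 17791/1054872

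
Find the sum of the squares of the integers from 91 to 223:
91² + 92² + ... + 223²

Use ∑_{k=1}^{n} k² = n(n+1)(2n+1)/6, then subtract the first 90 terms.
∑_{k=1}^{223} k² = 223×224×447/6 = 3721424
∑_{k=1}^{90} k² = 90×91×181/6 = 247065
∑_{k=91}^{223} k² = 3721424 - 247065 = 3474359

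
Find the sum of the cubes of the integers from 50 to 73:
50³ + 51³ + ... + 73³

Use ∑_{k=1}^{n} k³ = [n(n+1)/2]², then subtract the first 49 terms.
∑_{k=1}^{73} k³ = [73×74/2]² = 2701² = 7295401
∑_{k=1}^{49} k³ = [49×50/2]² = 1225² = 1500625
∑_{k=50}^{73} k³ = 7295401 - 1500625 = 5794776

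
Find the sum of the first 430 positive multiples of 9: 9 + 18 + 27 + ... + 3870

Factor out 9: = 9(1 + 2 + ... + 430) = 9 × n(n+1)/2
= 9 × 430×431/2
= 9 × 92665
= 833985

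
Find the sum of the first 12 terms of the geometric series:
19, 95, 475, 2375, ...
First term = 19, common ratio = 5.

Sₙ = a(1 - rⁿ) / (1 - r)
S_12 = 19(1 - 5^12) / (1 - 5)
S_12 = 19(1 - 244140625) / (-4)
S_12 = 1159667964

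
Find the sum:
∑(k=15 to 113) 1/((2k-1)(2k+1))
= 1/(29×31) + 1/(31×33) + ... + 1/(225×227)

Partial fractions: 1/((2k-1)(2k+1)) = (1/2)[1/(2k-1) - 1/(2k+1)]
The series telescopes:
= (1/2)[1/29 - 1/227]
= 99/6583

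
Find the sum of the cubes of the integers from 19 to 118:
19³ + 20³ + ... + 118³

Use ∑_{k=1}^{n} k³ = [n(n+1)/2]², then subtract the first 18 terms.
∑_{k=1}^{118} k³ = [118×119/2]² = 7021² = 49294441
∑_{k=1}^{18} k³ = [18×19/2]² = 171² = 29241
∑_{k=19}^{118} k³ = 49294441 - 29241 = 49265200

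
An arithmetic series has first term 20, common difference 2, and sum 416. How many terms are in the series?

Using S = n/2 × [2a + (n-1)d]
416 = n/2 × [2(20) + (n-1)(2)]
416 = n/2 × [40 + 2n - 2]
832 = n × [38 + 2n]
2n² + (38)n - 832 = 0
Discriminant: Δ = (38)² - 4(2)(-832) = 1444 + 6656 = 8100
√Δ = 90
n = [-(38) + √Δ] / (2·2) = (-38 + 90) / 4 = 52 / 4 = 13
(The negative root is discarded since n must be a positive integer.)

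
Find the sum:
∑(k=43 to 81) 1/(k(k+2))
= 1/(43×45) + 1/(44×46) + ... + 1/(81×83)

Partial fractions: 1/(k(k+2)) = (1/2)[1/k - 1/(k+2)]
Telescoping leaves the first two and last two terms:
= (1/2)[1/43 + 1/44 - 1/82 - 1/83]
= 139971/12876952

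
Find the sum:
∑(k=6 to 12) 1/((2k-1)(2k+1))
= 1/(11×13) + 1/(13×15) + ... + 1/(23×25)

Partial fractions: 1/((2k-1)(2k+1)) = (1/2)[1/(2k-1) - 1/(2k+1)]
The series telescopes:
= (1/2)[1/11 - 1/25]
= 7/275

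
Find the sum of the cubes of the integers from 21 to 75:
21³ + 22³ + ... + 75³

Use ∑_{k=1}^{n} k³ = [n(n+1)/2]², then subtract the first 20 terms.
∑_{k=1}^{75} k³ = [75×76/2]² = 2850² = 8122500
∑_{k=1}^{20} k³ = [20×21/2]² = 210² = 44100
∑_{k=21}^{75} k³ = 8122500 - 44100 = 8078400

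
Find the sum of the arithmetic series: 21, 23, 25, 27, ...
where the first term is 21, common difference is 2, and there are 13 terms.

Sₙ = n/2 × (first + last)
Last term = a + (n-1)d = 21 + (13-1)×2 = 45
S_13 = 13/2 × (21 + 45)
S_13 = 13/2 × 66 = 429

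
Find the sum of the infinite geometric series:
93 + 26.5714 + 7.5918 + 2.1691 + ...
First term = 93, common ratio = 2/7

For |r| < 1, S = a / (1 - r)
S = 93 / (1 - (2/7))
S = 93 / (5/7)
S = 651/5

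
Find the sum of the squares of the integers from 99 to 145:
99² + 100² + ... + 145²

Use ∑_{k=1}^{n} k² = n(n+1)(2n+1)/6, then subtract the first 98 terms.
∑_{k=1}^{145} k² = 145×146×291/6 = 1026745
∑_{k=1}^{98} k² = 98×99×197/6 = 318549
∑_{k=99}^{145} k² = 1026745 - 318549 = 708196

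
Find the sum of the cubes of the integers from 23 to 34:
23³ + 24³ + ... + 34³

Use ∑_{k=1}^{n} k³ = [n(n+1)/2]², then subtract the first 22 terms.
∑_{k=1}^{34} k³ = [34×35/2]² = 595² = 354025
∑_{k=1}^{22} k³ = [22×23/2]² = 253² = 64009
∑_{k=23}^{34} k³ = 354025 - 64009 = 290016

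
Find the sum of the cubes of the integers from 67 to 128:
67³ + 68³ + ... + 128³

Use ∑_{k=1}^{n} k³ = [n(n+1)/2]², then subtract the first 66 terms.
∑_{k=1}^{128} k³ = [128×129/2]² = 8256² = 68161536
∑_{k=1}^{66} k³ = [66×67/2]² = 2211² = 4888521
∑_{k=67}^{128} k³ = 68161536 - 4888521 = 63273015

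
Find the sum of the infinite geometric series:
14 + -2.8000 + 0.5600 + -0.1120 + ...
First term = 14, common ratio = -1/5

For |r| < 1, S = a / (1 - r)
S = 14 / (1 - (-1/5))
S = 14 / (6/5)
S = 35/3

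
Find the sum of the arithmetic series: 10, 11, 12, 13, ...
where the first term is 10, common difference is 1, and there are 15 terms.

Sₙ = n/2 × (first + last)
Last term = a + (n-1)d = 10 + (15-1)×1 = 24
S_15 = 15/2 × (10 + 24)
S_15 = 15/2 × 34 = 255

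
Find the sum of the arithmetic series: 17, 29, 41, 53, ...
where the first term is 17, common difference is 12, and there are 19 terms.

Sₙ = n/2 × (first + last)
Last term = a + (n-1)d = 17 + (19-1)×12 = 233
S_19 = 19/2 × (17 + 233)
S_19 = 19/2 × 250 = 2375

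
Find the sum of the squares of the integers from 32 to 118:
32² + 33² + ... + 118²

Use ∑_{k=1}^{n} k² = n(n+1)(2n+1)/6, then subtract the first 31 terms.
∑_{k=1}^{118} k² = 118×119×237/6 = 554659
∑_{k=1}^{31} k² = 31×32×63/6 = 10416
∑_{k=32}^{118} k² = 554659 - 10416 = 544243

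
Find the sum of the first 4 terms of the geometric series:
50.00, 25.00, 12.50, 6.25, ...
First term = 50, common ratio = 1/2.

Sₙ = a(1 - rⁿ) / (1 - r)
S_4 = 50(1 - (1/2)^4) / (1 - (1/2))
S_4 = 50(1 - (1/16)) / (1/2)
S_4 = 375/4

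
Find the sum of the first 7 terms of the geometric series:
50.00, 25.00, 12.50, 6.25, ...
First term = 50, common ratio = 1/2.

Sₙ = a(1 - rⁿ) / (1 - r)
S_7 = 50(1 - (1/2)^7) / (1 - (1/2))
S_7 = 50(1 - (1/128)) / (1/2)
S_7 = 3175/32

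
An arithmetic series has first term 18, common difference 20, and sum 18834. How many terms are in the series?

Using S = n/2 × [2a + (n-1)d]
18834 = n/2 × [2(18) + (n-1)(20)]
18834 = n/2 × [36 + 20n - 20]
37668 = n × [16 + 20n]
20n² + (16)n - 37668 = 0
Discriminant: Δ = (16)² - 4(20)(-37668) = 256 + 3013440 = 3013696
√Δ = 1736
n = [-(16) + √Δ] / (2·20) = (-16 + 1736) / 40 = 1720 / 40 = 43
(The negative root is discarded since n must be a positive integer.)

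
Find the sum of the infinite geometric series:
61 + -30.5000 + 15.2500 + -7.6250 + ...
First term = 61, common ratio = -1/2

For |r| < 1, S = a / (1 - r)
S = 61 / (1 - (-1/2))
S = 61 / (3/2)
S = 122/3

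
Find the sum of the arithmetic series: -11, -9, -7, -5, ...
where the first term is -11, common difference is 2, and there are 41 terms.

Sₙ = n/2 × (first + last)
Last term = a + (n-1)d = -11 + (41-1)×2 = 69
S_41 = 41/2 × (-11 + 69)
S_41 = 41/2 × 58 = 1189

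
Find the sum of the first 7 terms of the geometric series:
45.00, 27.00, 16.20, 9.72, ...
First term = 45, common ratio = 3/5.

Sₙ = a(1 - rⁿ) / (1 - r)
S_7 = 45(1 - (3/5)^7) / (1 - (3/5))
S_7 = 45(1 - (2187/78125)) / (2/5)
S_7 = 341721/3125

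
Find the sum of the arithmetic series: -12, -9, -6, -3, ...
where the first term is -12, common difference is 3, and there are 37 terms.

Sₙ = n/2 × (first + last)
Last term = a + (n-1)d = -12 + (37-1)×3 = 96
S_37 = 37/2 × (-12 + 96)
S_37 = 37/2 × 84 = 1554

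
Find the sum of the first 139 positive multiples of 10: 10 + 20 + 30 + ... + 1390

Factor out 10: = 10(1 + 2 + ... + 139) = 10 × n(n+1)/2
= 10 × 139×140/2
= 10 × 9730
= 97300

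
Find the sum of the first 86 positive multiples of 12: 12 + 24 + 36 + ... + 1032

Factor out 12: = 12(1 + 2 + ... + 86) = 12 × n(n+1)/2
= 12 × 86×87/2
= 12 × 3741
= 44892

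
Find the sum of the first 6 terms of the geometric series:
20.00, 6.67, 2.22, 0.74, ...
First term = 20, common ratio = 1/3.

Sₙ = a(1 - rⁿ) / (1 - r)
S_6 = 20(1 - (1/3)^6) / (1 - (1/3))
S_6 = 20(1 - (1/729)) / (2/3)
S_6 = 7280/243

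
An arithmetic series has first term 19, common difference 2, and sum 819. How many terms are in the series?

Using S = n/2 × [2a + (n-1)d]
819 = n/2 × [2(19) + (n-1)(2)]
819 = n/2 × [38 + 2n - 2]
1638 = n × [36 + 2n]
2n² + (36)n - 1638 = 0
Discriminant: Δ = (36)² - 4(2)(-1638) = 1296 + 13104 = 14400
√Δ = 120
n = [-(36) + √Δ] / (2·2) = (-36 + 120) / 4 = 84 / 4 = 21
(The negative root is discarded since n must be a positive integer.)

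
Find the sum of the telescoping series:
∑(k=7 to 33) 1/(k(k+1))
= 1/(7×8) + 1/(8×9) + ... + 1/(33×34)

Partial fractions: 1/(k(k+1)) = 1/k - 1/(k+1)
The series telescopes:
= (1/7 - 1/8) + (1/8 - 1/9) + ... + (1/33 - 1/34)
= 1/7 - 1/34
= 27/238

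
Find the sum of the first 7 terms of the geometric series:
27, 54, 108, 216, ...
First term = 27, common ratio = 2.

Sₙ = a(1 - rⁿ) / (1 - r)
S_7 = 27(1 - 2^7) / (1 - 2)
S_7 = 27(1 - 128) / (-1)
S_7 = 3429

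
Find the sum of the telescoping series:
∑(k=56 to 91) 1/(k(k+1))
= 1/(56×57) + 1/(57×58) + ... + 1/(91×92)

Partial fractions: 1/(k(k+1)) = 1/k - 1/(k+1)
The series telescopes:
= (1/56 - 1/57) + (1/57 - 1/58) + ... + (1/91 - 1/92)
= 1/56 - 1/92
= 9/1288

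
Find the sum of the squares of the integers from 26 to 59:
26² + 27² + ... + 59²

Use ∑_{k=1}^{n} k² = n(n+1)(2n+1)/6, then subtract the first 25 terms.
∑_{k=1}^{59} k² = 59×60×119/6 = 70210
∑_{k=1}^{25} k² = 25×26×51/6 = 5525
∑_{k=26}^{59} k² = 70210 - 5525 = 64685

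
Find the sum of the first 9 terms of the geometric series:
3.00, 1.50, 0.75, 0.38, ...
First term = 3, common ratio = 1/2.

Sₙ = a(1 - rⁿ) / (1 - r)
S_9 = 3(1 - (1/2)^9) / (1 - (1/2))
S_9 = 3(1 - (1/512)) / (1/2)
S_9 = 1533/256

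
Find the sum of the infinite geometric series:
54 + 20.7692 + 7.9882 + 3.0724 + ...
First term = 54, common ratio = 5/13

For |r| < 1, S = a / (1 - r)
S = 54 / (1 - (5/13))
S = 54 / (8/13)
S = 351/4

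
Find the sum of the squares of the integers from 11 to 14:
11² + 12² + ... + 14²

Use ∑_{k=1}^{n} k² = n(n+1)(2n+1)/6, then subtract the first 10 terms.
∑_{k=1}^{14} k² = 14×15×29/6 = 1015
∑_{k=1}^{10} k² = 10×11×21/6 = 385
∑_{k=11}^{14} k² = 1015 - 385 = 630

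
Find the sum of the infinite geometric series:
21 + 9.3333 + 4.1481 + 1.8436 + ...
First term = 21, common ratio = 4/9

For |r| < 1, S = a / (1 - r)
S = 21 / (1 - (4/9))
S = 21 / (5/9)
S = 189/5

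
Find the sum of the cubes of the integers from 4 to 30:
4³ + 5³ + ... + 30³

Use ∑_{k=1}^{n} k³ = [n(n+1)/2]², then subtract the first 3 terms.
∑_{k=1}^{30} k³ = [30×31/2]² = 465² = 216225
∑_{k=1}^{3} k³ = [3×4/2]² = 6² = 36
∑_{k=4}^{30} k³ = 216225 - 36 = 216189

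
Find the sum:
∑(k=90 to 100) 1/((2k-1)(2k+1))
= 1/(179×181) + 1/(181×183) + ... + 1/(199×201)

Partial fractions: 1/((2k-1)(2k+1)) = (1/2)[1/(2k-1) - 1/(2k+1)]
The series telescopes:
= (1/2)[1/179 - 1/201]
= 11/35979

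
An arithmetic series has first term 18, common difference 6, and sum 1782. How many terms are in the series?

Using S = n/2 × [2a + (n-1)d]
1782 = n/2 × [2(18) + (n-1)(6)]
1782 = n/2 × [36 + 6n - 6]
3564 = n × [30 + 6n]
6n² + (30)n - 3564 = 0
Discriminant: Δ = (30)² - 4(6)(-3564) = 900 + 85536 = 86436
√Δ = 294
n = [-(30) + √Δ] / (2·6) = (-30 + 294) / 12 = 264 / 12 = 22
(The negative root is discarded since n must be a positive integer.)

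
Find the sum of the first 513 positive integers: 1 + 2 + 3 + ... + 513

Formula: ∑k = n(n+1)/2
= 513×514/2
= 263682/2
= 131841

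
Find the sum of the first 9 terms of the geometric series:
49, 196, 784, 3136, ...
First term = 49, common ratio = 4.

Sₙ = a(1 - rⁿ) / (1 - r)
S_9 = 49(1 - 4^9) / (1 - 4)
S_9 = 49(1 - 262144) / (-3)
S_9 = 4281669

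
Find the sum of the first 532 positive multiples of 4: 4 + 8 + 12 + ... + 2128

Factor out 4: = 4(1 + 2 + ... + 532) = 4 × n(n+1)/2
= 4 × 532×533/2
= 4 × 141778
= 567112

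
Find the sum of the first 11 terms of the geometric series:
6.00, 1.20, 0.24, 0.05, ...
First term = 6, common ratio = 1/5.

Sₙ = a(1 - rⁿ) / (1 - r)
S_11 = 6(1 - (1/5)^11) / (1 - (1/5))
S_11 = 6(1 - (1/48828125)) / (4/5)
S_11 = 73242186/9765625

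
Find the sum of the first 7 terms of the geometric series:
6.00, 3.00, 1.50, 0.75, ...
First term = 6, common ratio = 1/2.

Sₙ = a(1 - rⁿ) / (1 - r)
S_7 = 6(1 - (1/2)^7) / (1 - (1/2))
S_7 = 6(1 - (1/128)) / (1/2)
S_7 = 381/32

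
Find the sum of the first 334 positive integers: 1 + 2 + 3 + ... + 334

Formula: ∑k = n(n+1)/2
= 334×335/2
= 111890/2
= 55945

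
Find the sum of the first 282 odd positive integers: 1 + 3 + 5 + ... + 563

Sum of first n odd numbers = n²
= 282²
= 79524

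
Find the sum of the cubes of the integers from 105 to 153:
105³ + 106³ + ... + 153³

Use ∑_{k=1}^{n} k³ = [n(n+1)/2]², then subtract the first 104 terms.
∑_{k=1}^{153} k³ = [153×154/2]² = 11781² = 138791961
∑_{k=1}^{104} k³ = [104×105/2]² = 5460² = 29811600
∑_{k=105}^{153} k³ = 138791961 - 29811600 = 108980361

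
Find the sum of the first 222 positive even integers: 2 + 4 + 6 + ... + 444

Sum of first n even numbers = n(n+1)
= 222×223
= 49506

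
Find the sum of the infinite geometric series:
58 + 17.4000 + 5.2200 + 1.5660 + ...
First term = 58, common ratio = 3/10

For |r| < 1, S = a / (1 - r)
S = 58 / (1 - (3/10))
S = 58 / (7/10)
S = 580/7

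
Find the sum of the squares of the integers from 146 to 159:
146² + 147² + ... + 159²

Use ∑_{k=1}^{n} k² = n(n+1)(2n+1)/6, then subtract the first 145 terms.
∑_{k=1}^{159} k² = 159×160×319/6 = 1352560
∑_{k=1}^{145} k² = 145×146×291/6 = 1026745
∑_{k=146}^{159} k² = 1352560 - 1026745 = 325815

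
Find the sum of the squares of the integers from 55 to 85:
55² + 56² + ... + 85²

Use ∑_{k=1}^{n} k² = n(n+1)(2n+1)/6, then subtract the first 54 terms.
∑_{k=1}^{85} k² = 85×86×171/6 = 208335
∑_{k=1}^{54} k² = 54×55×109/6 = 53955
∑_{k=55}^{85} k² = 208335 - 53955 = 154380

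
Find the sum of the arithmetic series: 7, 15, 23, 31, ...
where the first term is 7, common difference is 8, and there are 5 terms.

Sₙ = n/2 × (first + last)
Last term = a + (n-1)d = 7 + (5-1)×8 = 39
S_5 = 5/2 × (7 + 39)
S_5 = 5/2 × 46 = 115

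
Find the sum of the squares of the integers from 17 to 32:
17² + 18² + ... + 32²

Use ∑_{k=1}^{n} k² = n(n+1)(2n+1)/6, then subtract the first 16 terms.
∑_{k=1}^{32} k² = 32×33×65/6 = 11440
∑_{k=1}^{16} k² = 16×17×33/6 = 1496
∑_{k=17}^{32} k² = 11440 - 1496 = 9944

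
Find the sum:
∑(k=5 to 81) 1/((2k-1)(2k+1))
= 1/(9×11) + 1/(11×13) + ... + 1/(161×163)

Partial fractions: 1/((2k-1)(2k+1)) = (1/2)[1/(2k-1) - 1/(2k+1)]
The series telescopes:
= (1/2)[1/9 - 1/163]
= 77/1467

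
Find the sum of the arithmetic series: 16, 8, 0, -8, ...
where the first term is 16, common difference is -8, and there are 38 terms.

Sₙ = n/2 × (first + last)
Last term = a + (n-1)d = 16 + (38-1)×(-8) = -280
S_38 = 38/2 × (16 + (-280))
S_38 = 38/2 × (-264) = -5016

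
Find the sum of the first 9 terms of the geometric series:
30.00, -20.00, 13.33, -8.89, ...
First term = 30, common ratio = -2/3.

Sₙ = a(1 - rⁿ) / (1 - r)
S_9 = 30(1 - (-2/3)^9) / (1 - (-2/3))
S_9 = 30(1 - (-512/19683)) / (5/3)
S_9 = 40390/2187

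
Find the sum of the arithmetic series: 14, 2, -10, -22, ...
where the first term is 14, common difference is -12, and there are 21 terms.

Sₙ = n/2 × (first + last)
Last term = a + (n-1)d = 14 + (21-1)×(-12) = -226
S_21 = 21/2 × (14 + (-226))
S_21 = 21/2 × (-212) = -2226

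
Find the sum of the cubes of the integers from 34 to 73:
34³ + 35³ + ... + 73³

Use ∑_{k=1}^{n} k³ = [n(n+1)/2]², then subtract the first 33 terms.
∑_{k=1}^{73} k³ = [73×74/2]² = 2701² = 7295401
∑_{k=1}^{33} k³ = [33×34/2]² = 561² = 314721
∑_{k=34}^{73} k³ = 7295401 - 314721 = 6980680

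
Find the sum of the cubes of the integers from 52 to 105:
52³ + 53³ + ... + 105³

Use ∑_{k=1}^{n} k³ = [n(n+1)/2]², then subtract the first 51 terms.
∑_{k=1}^{105} k³ = [105×106/2]² = 5565² = 30969225
∑_{k=1}^{51} k³ = [51×52/2]² = 1326² = 1758276
∑_{k=52}^{105} k³ = 30969225 - 1758276 = 29210949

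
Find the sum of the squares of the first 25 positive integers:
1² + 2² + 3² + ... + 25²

Formula: ∑k² = n(n+1)(2n+1)/6
= 25×26×51/6
= 33150/6
= 5525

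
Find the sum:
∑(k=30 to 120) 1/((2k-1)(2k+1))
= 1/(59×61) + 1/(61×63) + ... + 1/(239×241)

Partial fractions: 1/((2k-1)(2k+1)) = (1/2)[1/(2k-1) - 1/(2k+1)]
The series telescopes:
= (1/2)[1/59 - 1/241]
= 91/14219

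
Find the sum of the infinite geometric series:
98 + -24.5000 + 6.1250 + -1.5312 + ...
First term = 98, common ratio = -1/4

For |r| < 1, S = a / (1 - r)
S = 98 / (1 - (-1/4))
S = 98 / (5/4)
S = 392/5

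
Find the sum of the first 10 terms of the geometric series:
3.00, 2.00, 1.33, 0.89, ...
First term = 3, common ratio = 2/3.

Sₙ = a(1 - rⁿ) / (1 - r)
S_10 = 3(1 - (2/3)^10) / (1 - (2/3))
S_10 = 3(1 - (1024/59049)) / (1/3)
S_10 = 58025/6561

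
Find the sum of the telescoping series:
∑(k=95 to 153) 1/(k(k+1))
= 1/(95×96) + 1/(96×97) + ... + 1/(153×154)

Partial fractions: 1/(k(k+1)) = 1/k - 1/(k+1)
The series telescopes:
= (1/95 - 1/96) + (1/96 - 1/97) + ... + (1/153 - 1/154)
= 1/95 - 1/154
= 59/14630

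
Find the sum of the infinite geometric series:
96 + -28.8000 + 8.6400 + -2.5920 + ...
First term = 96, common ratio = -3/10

For |r| < 1, S = a / (1 - r)
S = 96 / (1 - (-3/10))
S = 96 / (13/10)
S = 960/13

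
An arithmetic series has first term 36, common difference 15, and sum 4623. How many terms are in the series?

Using S = n/2 × [2a + (n-1)d]
4623 = n/2 × [2(36) + (n-1)(15)]
4623 = n/2 × [72 + 15n - 15]
9246 = n × [57 + 15n]
15n² + (57)n - 9246 = 0
Discriminant: Δ = (57)² - 4(15)(-9246) = 3249 + 554760 = 558009
√Δ = 747
n = [-(57) + √Δ] / (2·15) = (-57 + 747) / 30 = 690 / 30 = 23
(The negative root is discarded since n must be a positive integer.)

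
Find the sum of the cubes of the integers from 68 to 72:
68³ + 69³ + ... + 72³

Use ∑_{k=1}^{n} k³ = [n(n+1)/2]², then subtract the first 67 terms.
∑_{k=1}^{72} k³ = [72×73/2]² = 2628² = 6906384
∑_{k=1}^{67} k³ = [67×68/2]² = 2278² = 5189284
∑_{k=68}^{72} k³ = 6906384 - 5189284 = 1717100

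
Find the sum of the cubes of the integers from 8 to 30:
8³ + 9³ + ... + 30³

Use ∑_{k=1}^{n} k³ = [n(n+1)/2]², then subtract the first 7 terms.
∑_{k=1}^{30} k³ = [30×31/2]² = 465² = 216225
∑_{k=1}^{7} k³ = [7×8/2]² = 28² = 784
∑_{k=8}^{30} k³ = 216225 - 784 = 215441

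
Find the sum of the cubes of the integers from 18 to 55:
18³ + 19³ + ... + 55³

Use ∑_{k=1}^{n} k³ = [n(n+1)/2]², then subtract the first 17 terms.
∑_{k=1}^{55} k³ = [55×56/2]² = 1540² = 2371600
∑_{k=1}^{17} k³ = [17×18/2]² = 153² = 23409
∑_{k=18}^{55} k³ = 2371600 - 23409 = 2348191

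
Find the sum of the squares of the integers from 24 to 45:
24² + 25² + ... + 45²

Use ∑_{k=1}^{n} k² = n(n+1)(2n+1)/6, then subtract the first 23 terms.
∑_{k=1}^{45} k² = 45×46×91/6 = 31395
∑_{k=1}^{23} k² = 23×24×47/6 = 4324
∑_{k=24}^{45} k² = 31395 - 4324 = 27071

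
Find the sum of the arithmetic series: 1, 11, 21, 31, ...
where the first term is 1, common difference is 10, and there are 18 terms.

Sₙ = n/2 × (first + last)
Last term = a + (n-1)d = 1 + (18-1)×10 = 171
S_18 = 18/2 × (1 + 171)
S_18 = 18/2 × 172 = 1548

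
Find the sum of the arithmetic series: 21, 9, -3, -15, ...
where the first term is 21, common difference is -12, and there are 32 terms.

Sₙ = n/2 × (first + last)
Last term = a + (n-1)d = 21 + (32-1)×(-12) = -351
S_32 = 32/2 × (21 + (-351))
S_32 = 32/2 × (-330) = -5280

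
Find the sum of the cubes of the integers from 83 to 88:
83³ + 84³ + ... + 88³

Use ∑_{k=1}^{n} k³ = [n(n+1)/2]², then subtract the first 82 terms.
∑_{k=1}^{88} k³ = [88×89/2]² = 3916² = 15335056
∑_{k=1}^{82} k³ = [82×83/2]² = 3403² = 11580409
∑_{k=83}^{88} k³ = 15335056 - 11580409 = 3754647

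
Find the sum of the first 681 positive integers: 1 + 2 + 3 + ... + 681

Formula: ∑k = n(n+1)/2
= 681×682/2
= 464442/2
= 232221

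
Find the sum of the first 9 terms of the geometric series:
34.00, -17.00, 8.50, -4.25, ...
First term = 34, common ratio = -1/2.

Sₙ = a(1 - rⁿ) / (1 - r)
S_9 = 34(1 - (-1/2)^9) / (1 - (-1/2))
S_9 = 34(1 - (-1/512)) / (3/2)
S_9 = 2907/128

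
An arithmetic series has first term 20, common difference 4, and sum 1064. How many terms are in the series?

Using S = n/2 × [2a + (n-1)d]
1064 = n/2 × [2(20) + (n-1)(4)]
1064 = n/2 × [40 + 4n - 4]
2128 = n × [36 + 4n]
4n² + (36)n - 2128 = 0
Discriminant: Δ = (36)² - 4(4)(-2128) = 1296 + 34048 = 35344
√Δ = 188
n = [-(36) + √Δ] / (2·4) = (-36 + 188) / 8 = 152 / 8 = 19
(The negative root is discarded since n must be a positive integer.)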